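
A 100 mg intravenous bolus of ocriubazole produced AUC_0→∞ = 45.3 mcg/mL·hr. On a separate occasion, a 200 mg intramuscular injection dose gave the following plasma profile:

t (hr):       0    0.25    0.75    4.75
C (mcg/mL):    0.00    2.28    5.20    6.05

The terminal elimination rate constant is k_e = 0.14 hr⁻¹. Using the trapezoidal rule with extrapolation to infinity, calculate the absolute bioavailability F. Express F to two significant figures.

F = 0.75

Trapezoidal AUC_0→4.75 (intramuscular injection):
  [0→0.25]: (0.00+2.28)/2 × 0.25 = 0.285
  [0.25→0.75]: (2.28+5.20)/2 × 0.5 = 1.87
  [0.75→4.75]: (5.20+6.05)/2 × 4 = 22.5
  Sum = 24.655 mcg/mL·hr
Tail: C_last/k_e = 6.05/0.14 = 43.214
AUC_0→∞ (intramuscular injection) = 24.655 + 43.214 = 67.869 mcg/mL·hr
F = (AUC_ev/D_ev)/(AUC_iv/D_iv) = (67.869/200)/(45.3/100) = 0.339345/0.453 = 0.7491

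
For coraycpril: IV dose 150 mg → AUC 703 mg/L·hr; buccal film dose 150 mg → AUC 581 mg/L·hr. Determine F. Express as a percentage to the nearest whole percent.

F = 83%

F = (AUC_ev / D_ev) / (AUC_iv / D_iv)
  = (581/150) / (703/150)
  = 3.87333 / 4.68667 = 0.8265
  = 82.65%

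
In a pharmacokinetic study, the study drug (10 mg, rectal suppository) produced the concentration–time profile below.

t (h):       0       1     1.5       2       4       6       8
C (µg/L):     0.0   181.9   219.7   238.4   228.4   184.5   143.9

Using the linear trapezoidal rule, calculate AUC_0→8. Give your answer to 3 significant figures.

Trapezoidal AUC_0→8:
  [0→1]: (0.0+181.9)/2 × 1 = 90.95
  [1→1.5]: (181.9+219.7)/2 × 0.5 = 100.4
  [1.5→2]: (219.7+238.4)/2 × 0.5 = 114.525
  [2→4]: (238.4+228.4)/2 × 2 = 466.8
  [4→6]: (228.4+184.5)/2 × 2 = 412.9
  [6→8]: (184.5+143.9)/2 × 2 = 328.4
  Sum = 1513.975 µg/L·h

AUC = 1510 µg/L·h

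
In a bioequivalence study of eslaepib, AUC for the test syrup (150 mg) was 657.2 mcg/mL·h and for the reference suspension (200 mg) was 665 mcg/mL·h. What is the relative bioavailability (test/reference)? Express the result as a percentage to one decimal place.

F_rel = 131.8%

F_rel = (AUC_test/D_test) / (AUC_ref/D_ref)
      = (657.2/150) / (665/200)
      = 4.38133 / 3.325 = 1.3177 = 131.77%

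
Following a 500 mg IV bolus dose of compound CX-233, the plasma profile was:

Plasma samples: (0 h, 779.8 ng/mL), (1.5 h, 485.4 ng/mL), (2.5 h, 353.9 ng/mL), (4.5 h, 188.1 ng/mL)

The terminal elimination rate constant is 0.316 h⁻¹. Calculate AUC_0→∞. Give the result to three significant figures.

Trapezoidal AUC_0→4.5:
  [0→1.5]: (779.8+485.4)/2 × 1.5 = 948.9
  [1.5→2.5]: (485.4+353.9)/2 × 1 = 419.65
  [2.5→4.5]: (353.9+188.1)/2 × 2 = 542.0
  Sum = 1910.55 ng/mL·h
Extrapolated tail: C_last / k_e = 188.1 / 0.316 = 595.253
AUC_0→∞ = 1910.55 + 595.253 = 2505.803 ng/mL·h

AUC = 2510 ng/mL·h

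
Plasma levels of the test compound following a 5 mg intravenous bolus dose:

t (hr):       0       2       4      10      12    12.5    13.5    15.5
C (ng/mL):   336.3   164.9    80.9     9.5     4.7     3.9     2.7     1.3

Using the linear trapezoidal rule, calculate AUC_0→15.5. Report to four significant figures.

AUC = 1042 ng/mL·hr

Trapezoidal AUC_0→15.5:
  [0→2]: (336.3+164.9)/2 × 2 = 501.2
  [2→4]: (164.9+80.9)/2 × 2 = 245.8
  [4→10]: (80.9+9.5)/2 × 6 = 271.2
  [10→12]: (9.5+4.7)/2 × 2 = 14.2
  [12→12.5]: (4.7+3.9)/2 × 0.5 = 2.15
  [12.5→13.5]: (3.9+2.7)/2 × 1 = 3.3
  [13.5→15.5]: (2.7+1.3)/2 × 2 = 4.0
  Sum = 1041.85 ng/mL·hr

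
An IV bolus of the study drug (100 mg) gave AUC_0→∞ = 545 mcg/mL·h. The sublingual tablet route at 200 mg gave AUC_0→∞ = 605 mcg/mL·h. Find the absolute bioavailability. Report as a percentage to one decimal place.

F = (AUC_ev / D_ev) / (AUC_iv / D_iv)
  = (605/200) / (545/100)
  = 3.025 / 5.45 = 0.5550
  = 55.50%

F = 55.5%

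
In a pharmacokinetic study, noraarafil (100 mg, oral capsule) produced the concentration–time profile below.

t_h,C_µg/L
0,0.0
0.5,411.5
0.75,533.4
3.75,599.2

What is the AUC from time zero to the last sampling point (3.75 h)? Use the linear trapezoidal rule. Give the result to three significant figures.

Trapezoidal AUC_0→3.75:
  [0→0.5]: (0.0+411.5)/2 × 0.5 = 102.875
  [0.5→0.75]: (411.5+533.4)/2 × 0.25 = 118.1125
  [0.75→3.75]: (533.4+599.2)/2 × 3 = 1698.9
  Sum = 1919.8875 µg/L·h

AUC = 1920 µg/L·h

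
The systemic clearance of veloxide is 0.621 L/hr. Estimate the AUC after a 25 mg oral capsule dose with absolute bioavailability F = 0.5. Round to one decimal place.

AUC_0→∞ = F × Dose / CL
        = 0.5 × 25 / 0.621 = 20.1288 mg/L·hr

AUC = 20.1 mg/L·hr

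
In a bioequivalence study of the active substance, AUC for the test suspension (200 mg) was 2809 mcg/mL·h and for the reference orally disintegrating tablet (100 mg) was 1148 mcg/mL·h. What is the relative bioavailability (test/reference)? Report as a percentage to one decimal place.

F_rel = (AUC_test/D_test) / (AUC_ref/D_ref)
      = (2809/200) / (1148/100)
      = 14.045 / 11.48 = 1.2234 = 122.34%

F_rel = 122.3%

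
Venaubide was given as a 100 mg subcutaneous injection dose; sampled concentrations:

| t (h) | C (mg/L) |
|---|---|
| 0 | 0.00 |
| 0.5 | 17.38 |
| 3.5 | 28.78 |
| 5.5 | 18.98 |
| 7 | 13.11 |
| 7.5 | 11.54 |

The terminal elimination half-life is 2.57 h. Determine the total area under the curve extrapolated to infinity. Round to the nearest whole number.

Trapezoidal AUC_0→7.5:
  [0→0.5]: (0.00+17.38)/2 × 0.5 = 4.345
  [0.5→3.5]: (17.38+28.78)/2 × 3 = 69.24
  [3.5→5.5]: (28.78+18.98)/2 × 2 = 47.76
  [5.5→7]: (18.98+13.11)/2 × 1.5 = 24.0675
  [7→7.5]: (13.11+11.54)/2 × 0.5 = 6.1625
  Sum = 151.575 mg/L·h
k_e = ln2 / t½ = 0.693147 / 2.57 = 0.2697 h^-1
Extrapolated tail: C_last / k_e = 11.54 / 0.2697 = 42.788
AUC_0→∞ = 151.575 + 42.788 = 194.363 mg/L·h

AUC = 194 mg/L·h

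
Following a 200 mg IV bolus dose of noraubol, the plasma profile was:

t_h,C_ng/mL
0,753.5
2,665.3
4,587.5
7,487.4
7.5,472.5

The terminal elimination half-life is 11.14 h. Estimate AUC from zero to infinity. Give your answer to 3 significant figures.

AUC = 12100 ng/mL·h

Trapezoidal AUC_0→7.5:
  [0→2]: (753.5+665.3)/2 × 2 = 1418.8
  [2→4]: (665.3+587.5)/2 × 2 = 1252.8
  [4→7]: (587.5+487.4)/2 × 3 = 1612.35
  [7→7.5]: (487.4+472.5)/2 × 0.5 = 239.975
  Sum = 4523.925 ng/mL·h
k_e = ln2 / t½ = 0.693147 / 11.14 = 0.0622 h^-1
Extrapolated tail: C_last / k_e = 472.5 / 0.0622 = 7596.463
AUC_0→∞ = 4523.925 + 7596.463 = 12120.388 ng/mL·h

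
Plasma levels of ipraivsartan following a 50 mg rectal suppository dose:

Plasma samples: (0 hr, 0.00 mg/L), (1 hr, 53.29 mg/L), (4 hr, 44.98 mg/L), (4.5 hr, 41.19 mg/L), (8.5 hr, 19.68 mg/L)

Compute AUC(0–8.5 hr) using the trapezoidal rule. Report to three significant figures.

Trapezoidal AUC_0→8.5:
  [0→1]: (0.00+53.29)/2 × 1 = 26.645
  [1→4]: (53.29+44.98)/2 × 3 = 147.405
  [4→4.5]: (44.98+41.19)/2 × 0.5 = 21.5425
  [4.5→8.5]: (41.19+19.68)/2 × 4 = 121.74
  Sum = 317.3325 mg/L·hr

AUC = 317 mg/L·hr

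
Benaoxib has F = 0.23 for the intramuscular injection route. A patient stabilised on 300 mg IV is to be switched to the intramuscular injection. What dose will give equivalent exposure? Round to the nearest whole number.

For equal systemic exposure: F × D_ev = D_iv
D_ev = D_iv / F = 300 / 0.23 = 1304.35 mg

D_intramuscular = 1304 mg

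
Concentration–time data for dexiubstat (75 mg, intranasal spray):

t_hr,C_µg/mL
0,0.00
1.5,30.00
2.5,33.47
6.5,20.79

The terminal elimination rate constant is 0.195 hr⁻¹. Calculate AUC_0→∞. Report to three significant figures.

AUC = 269 µg/mL·hr

Trapezoidal AUC_0→6.5:
  [0→1.5]: (0.00+30.00)/2 × 1.5 = 22.5
  [1.5→2.5]: (30.00+33.47)/2 × 1 = 31.735
  [2.5→6.5]: (33.47+20.79)/2 × 4 = 108.52
  Sum = 162.755 µg/mL·hr
Extrapolated tail: C_last / k_e = 20.79 / 0.195 = 106.615
AUC_0→∞ = 162.755 + 106.615 = 269.37 µg/mL·hr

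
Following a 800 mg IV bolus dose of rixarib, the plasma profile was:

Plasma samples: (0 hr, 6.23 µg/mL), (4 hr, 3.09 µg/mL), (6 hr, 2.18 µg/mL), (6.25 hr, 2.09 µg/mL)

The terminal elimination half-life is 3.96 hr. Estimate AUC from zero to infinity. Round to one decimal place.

AUC = 36.4 µg/mL·hr

Trapezoidal AUC_0→6.25:
  [0→4]: (6.23+3.09)/2 × 4 = 18.64
  [4→6]: (3.09+2.18)/2 × 2 = 5.27
  [6→6.25]: (2.18+2.09)/2 × 0.25 = 0.53375
  Sum = 24.44375 µg/mL·hr
k_e = ln2 / t½ = 0.693147 / 3.96 = 0.1750 hr^-1
Extrapolated tail: C_last / k_e = 2.09 / 0.175 = 11.943
AUC_0→∞ = 24.44375 + 11.943 = 36.38675 µg/mL·hr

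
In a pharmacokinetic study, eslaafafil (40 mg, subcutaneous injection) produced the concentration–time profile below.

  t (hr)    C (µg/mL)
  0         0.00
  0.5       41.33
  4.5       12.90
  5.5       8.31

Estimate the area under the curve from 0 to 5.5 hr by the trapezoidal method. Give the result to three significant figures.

Trapezoidal AUC_0→5.5:
  [0→0.5]: (0.00+41.33)/2 × 0.5 = 10.3325
  [0.5→4.5]: (41.33+12.90)/2 × 4 = 108.46
  [4.5→5.5]: (12.90+8.31)/2 × 1 = 10.605
  Sum = 129.3975 µg/mL·hr

AUC = 129 µg/mL·hr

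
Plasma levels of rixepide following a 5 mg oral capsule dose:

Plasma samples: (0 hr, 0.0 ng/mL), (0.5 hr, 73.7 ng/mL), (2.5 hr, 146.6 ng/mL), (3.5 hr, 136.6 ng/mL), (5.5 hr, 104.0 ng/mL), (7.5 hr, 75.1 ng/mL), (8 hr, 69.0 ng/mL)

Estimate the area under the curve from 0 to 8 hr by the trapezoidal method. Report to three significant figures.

Trapezoidal AUC_0→8:
  [0→0.5]: (0.0+73.7)/2 × 0.5 = 18.425
  [0.5→2.5]: (73.7+146.6)/2 × 2 = 220.3
  [2.5→3.5]: (146.6+136.6)/2 × 1 = 141.6
  [3.5→5.5]: (136.6+104.0)/2 × 2 = 240.6
  [5.5→7.5]: (104.0+75.1)/2 × 2 = 179.1
  [7.5→8]: (75.1+69.0)/2 × 0.5 = 36.025
  Sum = 836.05 ng/mL·hr

AUC = 836 ng/mL·hr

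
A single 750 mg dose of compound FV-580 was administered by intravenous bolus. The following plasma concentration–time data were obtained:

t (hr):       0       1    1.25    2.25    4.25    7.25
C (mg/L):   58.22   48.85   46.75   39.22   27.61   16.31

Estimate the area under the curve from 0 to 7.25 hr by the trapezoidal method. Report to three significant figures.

AUC = 241 mg/L·hr

Trapezoidal AUC_0→7.25:
  [0→1]: (58.22+48.85)/2 × 1 = 53.535
  [1→1.25]: (48.85+46.75)/2 × 0.25 = 11.95
  [1.25→2.25]: (46.75+39.22)/2 × 1 = 42.985
  [2.25→4.25]: (39.22+27.61)/2 × 2 = 66.83
  [4.25→7.25]: (27.61+16.31)/2 × 3 = 65.88
  Sum = 241.18 mg/L·hr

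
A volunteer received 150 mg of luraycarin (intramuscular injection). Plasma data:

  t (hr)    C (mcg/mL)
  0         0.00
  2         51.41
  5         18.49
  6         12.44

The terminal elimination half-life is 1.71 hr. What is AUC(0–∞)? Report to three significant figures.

Trapezoidal AUC_0→6:
  [0→2]: (0.00+51.41)/2 × 2 = 51.41
  [2→5]: (51.41+18.49)/2 × 3 = 104.85
  [5→6]: (18.49+12.44)/2 × 1 = 15.465
  Sum = 171.725 mcg/mL·hr
k_e = ln2 / t½ = 0.693147 / 1.71 = 0.4053 hr^-1
Extrapolated tail: C_last / k_e = 12.44 / 0.4053 = 30.693
AUC_0→∞ = 171.725 + 30.693 = 202.418 mcg/mL·hr

AUC = 202 mcg/mL·hr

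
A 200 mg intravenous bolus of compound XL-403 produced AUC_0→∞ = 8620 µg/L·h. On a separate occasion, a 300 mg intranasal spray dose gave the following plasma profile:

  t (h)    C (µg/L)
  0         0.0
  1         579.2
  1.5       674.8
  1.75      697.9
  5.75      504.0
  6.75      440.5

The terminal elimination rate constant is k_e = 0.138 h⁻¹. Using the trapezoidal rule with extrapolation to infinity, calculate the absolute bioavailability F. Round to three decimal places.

F = 0.529

Trapezoidal AUC_0→6.75 (intranasal spray):
  [0→1]: (0.0+579.2)/2 × 1 = 289.6
  [1→1.5]: (579.2+674.8)/2 × 0.5 = 313.5
  [1.5→1.75]: (674.8+697.9)/2 × 0.25 = 171.5875
  [1.75→5.75]: (697.9+504.0)/2 × 4 = 2403.8
  [5.75→6.75]: (504.0+440.5)/2 × 1 = 472.25
  Sum = 3650.7375 µg/L·h
Tail: C_last/k_e = 440.5/0.138 = 3192.029
AUC_0→∞ (intranasal spray) = 3650.7375 + 3192.029 = 6842.7665 µg/L·h
F = (AUC_ev/D_ev)/(AUC_iv/D_iv) = (6842.7665/300)/(8620/200) = 22.8092/43.1 = 0.5292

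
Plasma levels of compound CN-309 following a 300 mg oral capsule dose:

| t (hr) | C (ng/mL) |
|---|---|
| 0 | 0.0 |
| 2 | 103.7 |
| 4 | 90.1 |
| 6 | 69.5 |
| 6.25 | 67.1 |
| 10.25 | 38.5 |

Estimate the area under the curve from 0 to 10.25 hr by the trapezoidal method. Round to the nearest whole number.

Trapezoidal AUC_0→10.25:
  [0→2]: (0.0+103.7)/2 × 2 = 103.7
  [2→4]: (103.7+90.1)/2 × 2 = 193.8
  [4→6]: (90.1+69.5)/2 × 2 = 159.6
  [6→6.25]: (69.5+67.1)/2 × 0.25 = 17.075
  [6.25→10.25]: (67.1+38.5)/2 × 4 = 211.2
  Sum = 685.375 ng/mL·hr

AUC = 685 ng/mL·hr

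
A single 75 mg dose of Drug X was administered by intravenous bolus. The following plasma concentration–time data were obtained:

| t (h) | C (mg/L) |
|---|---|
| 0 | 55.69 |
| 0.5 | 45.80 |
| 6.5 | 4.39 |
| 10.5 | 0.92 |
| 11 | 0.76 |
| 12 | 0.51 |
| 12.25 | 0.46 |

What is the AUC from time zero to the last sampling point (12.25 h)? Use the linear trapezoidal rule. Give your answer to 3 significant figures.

AUC = 188 mg/L·h

Trapezoidal AUC_0→12.25:
  [0→0.5]: (55.69+45.80)/2 × 0.5 = 25.3725
  [0.5→6.5]: (45.80+4.39)/2 × 6 = 150.57
  [6.5→10.5]: (4.39+0.92)/2 × 4 = 10.62
  [10.5→11]: (0.92+0.76)/2 × 0.5 = 0.42
  [11→12]: (0.76+0.51)/2 × 1 = 0.635
  [12→12.25]: (0.51+0.46)/2 × 0.25 = 0.12125
  Sum = 187.73875 mg/L·h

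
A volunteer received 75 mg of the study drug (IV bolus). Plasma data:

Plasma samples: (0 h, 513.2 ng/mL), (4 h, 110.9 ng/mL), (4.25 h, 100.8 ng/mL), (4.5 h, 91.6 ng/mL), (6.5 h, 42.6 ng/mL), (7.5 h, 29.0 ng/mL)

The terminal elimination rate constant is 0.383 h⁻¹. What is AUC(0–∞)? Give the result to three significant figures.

Trapezoidal AUC_0→7.5:
  [0→4]: (513.2+110.9)/2 × 4 = 1248.2
  [4→4.25]: (110.9+100.8)/2 × 0.25 = 26.4625
  [4.25→4.5]: (100.8+91.6)/2 × 0.25 = 24.05
  [4.5→6.5]: (91.6+42.6)/2 × 2 = 134.2
  [6.5→7.5]: (42.6+29.0)/2 × 1 = 35.8
  Sum = 1468.7125 ng/mL·h
Extrapolated tail: C_last / k_e = 29.0 / 0.383 = 75.718
AUC_0→∞ = 1468.7125 + 75.718 = 1544.4305 ng/mL·h

AUC = 1540 ng/mL·h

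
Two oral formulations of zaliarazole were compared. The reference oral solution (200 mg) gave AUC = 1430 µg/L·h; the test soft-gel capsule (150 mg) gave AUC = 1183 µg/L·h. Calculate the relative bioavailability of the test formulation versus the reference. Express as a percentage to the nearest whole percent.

F_rel = 110%

F_rel = (AUC_test/D_test) / (AUC_ref/D_ref)
      = (1183/150) / (1430/200)
      = 7.88667 / 7.15 = 1.1030 = 110.30%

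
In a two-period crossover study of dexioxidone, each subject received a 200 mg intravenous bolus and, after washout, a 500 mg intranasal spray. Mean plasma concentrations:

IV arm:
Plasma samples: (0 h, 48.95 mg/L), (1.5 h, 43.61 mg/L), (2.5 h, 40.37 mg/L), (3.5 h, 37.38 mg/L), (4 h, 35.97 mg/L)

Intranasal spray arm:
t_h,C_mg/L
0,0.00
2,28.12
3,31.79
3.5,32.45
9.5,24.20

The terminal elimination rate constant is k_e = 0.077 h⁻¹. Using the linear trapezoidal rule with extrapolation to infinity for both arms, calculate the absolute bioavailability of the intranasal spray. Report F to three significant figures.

Trapezoidal AUC_0→4 (IV):
  [0→1.5]: (48.95+43.61)/2 × 1.5 = 69.42
  [1.5→2.5]: (43.61+40.37)/2 × 1 = 41.99
  [2.5→3.5]: (40.37+37.38)/2 × 1 = 38.875
  [3.5→4]: (37.38+35.97)/2 × 0.5 = 18.3375
  Sum = 168.6225 mg/L·h
IV tail: 35.97/0.077 = 467.143; AUC_iv,0→∞ = 168.6225 + 467.143 = 635.7655 mg/L·h
Trapezoidal AUC_0→9.5 (intranasal spray):
  [0→2]: (0.00+28.12)/2 × 2 = 28.12
  [2→3]: (28.12+31.79)/2 × 1 = 29.955
  [3→3.5]: (31.79+32.45)/2 × 0.5 = 16.06
  [3.5→9.5]: (32.45+24.20)/2 × 6 = 169.95
  Sum = 244.085 mg/L·h
intranasal spray tail: 24.20/0.077 = 314.286; AUC_ev,0→∞ = 244.085 + 314.286 = 558.371 mg/L·h
F = (AUC_ev/D_ev)/(AUC_iv/D_iv) = (558.371/500)/(635.7655/200) = 1.116742/3.1788275 = 0.3513

F = 0.351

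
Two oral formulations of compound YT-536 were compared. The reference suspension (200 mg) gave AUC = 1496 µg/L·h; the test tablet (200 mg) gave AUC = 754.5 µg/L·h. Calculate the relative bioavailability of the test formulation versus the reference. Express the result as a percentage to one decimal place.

F_rel = 50.4%

F_rel = (AUC_test/D_test) / (AUC_ref/D_ref)
      = (754.5/200) / (1496/200)
      = 3.7725 / 7.48 = 0.5043 = 50.43%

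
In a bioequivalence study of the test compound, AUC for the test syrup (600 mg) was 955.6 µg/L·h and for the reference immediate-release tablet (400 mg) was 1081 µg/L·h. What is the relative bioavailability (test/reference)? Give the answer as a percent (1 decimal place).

F_rel = (AUC_test/D_test) / (AUC_ref/D_ref)
      = (955.6/600) / (1081/400)
      = 1.59267 / 2.7025 = 0.5893 = 58.93%

F_rel = 58.9%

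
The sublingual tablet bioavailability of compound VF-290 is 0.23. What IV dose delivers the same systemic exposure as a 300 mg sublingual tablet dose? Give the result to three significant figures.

D_iv = 69.0 mg

Systemic exposure from an extravascular dose = F × D_ev, so the equivalent IV dose is F × D_ev.
D_iv = F × D_ev = 0.23 × 300 = 69 mg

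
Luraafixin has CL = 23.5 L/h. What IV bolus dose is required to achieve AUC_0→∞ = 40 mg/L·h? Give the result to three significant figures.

Dose = 940 mg

Dose_iv = CL × AUC_0→∞
     = 23.5 × 40 = 940 mg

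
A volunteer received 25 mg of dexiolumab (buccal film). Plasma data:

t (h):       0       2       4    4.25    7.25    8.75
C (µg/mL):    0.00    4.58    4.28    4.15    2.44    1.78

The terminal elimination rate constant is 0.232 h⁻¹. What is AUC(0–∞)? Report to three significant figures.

Trapezoidal AUC_0→8.75:
  [0→2]: (0.00+4.58)/2 × 2 = 4.58
  [2→4]: (4.58+4.28)/2 × 2 = 8.86
  [4→4.25]: (4.28+4.15)/2 × 0.25 = 1.05375
  [4.25→7.25]: (4.15+2.44)/2 × 3 = 9.885
  [7.25→8.75]: (2.44+1.78)/2 × 1.5 = 3.165
  Sum = 27.54375 µg/mL·h
Extrapolated tail: C_last / k_e = 1.78 / 0.232 = 7.672
AUC_0→∞ = 27.54375 + 7.672 = 35.21575 µg/mL·h

AUC = 35.2 µg/mL·h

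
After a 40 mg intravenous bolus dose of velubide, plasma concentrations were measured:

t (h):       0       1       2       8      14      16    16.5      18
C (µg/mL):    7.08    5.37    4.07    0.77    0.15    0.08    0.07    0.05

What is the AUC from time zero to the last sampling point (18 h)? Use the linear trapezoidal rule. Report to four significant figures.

Trapezoidal AUC_0→18:
  [0→1]: (7.08+5.37)/2 × 1 = 6.225
  [1→2]: (5.37+4.07)/2 × 1 = 4.72
  [2→8]: (4.07+0.77)/2 × 6 = 14.52
  [8→14]: (0.77+0.15)/2 × 6 = 2.76
  [14→16]: (0.15+0.08)/2 × 2 = 0.23
  [16→16.5]: (0.08+0.07)/2 × 0.5 = 0.0375
  [16.5→18]: (0.07+0.05)/2 × 1.5 = 0.09
  Sum = 28.5825 µg/mL·h

AUC = 28.58 µg/mL·h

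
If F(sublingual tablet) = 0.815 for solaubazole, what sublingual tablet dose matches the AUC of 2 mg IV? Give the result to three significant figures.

For equal systemic exposure: F × D_ev = D_iv
D_ev = D_iv / F = 2 / 0.815 = 2.45399 mg

D_sublingual = 2.45 mg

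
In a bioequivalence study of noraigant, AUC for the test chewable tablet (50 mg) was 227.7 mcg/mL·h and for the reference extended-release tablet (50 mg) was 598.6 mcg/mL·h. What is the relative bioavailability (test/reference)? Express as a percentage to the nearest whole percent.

F_rel = (AUC_test/D_test) / (AUC_ref/D_ref)
      = (227.7/50) / (598.6/50)
      = 4.554 / 11.972 = 0.3804 = 38.04%

F_rel = 38%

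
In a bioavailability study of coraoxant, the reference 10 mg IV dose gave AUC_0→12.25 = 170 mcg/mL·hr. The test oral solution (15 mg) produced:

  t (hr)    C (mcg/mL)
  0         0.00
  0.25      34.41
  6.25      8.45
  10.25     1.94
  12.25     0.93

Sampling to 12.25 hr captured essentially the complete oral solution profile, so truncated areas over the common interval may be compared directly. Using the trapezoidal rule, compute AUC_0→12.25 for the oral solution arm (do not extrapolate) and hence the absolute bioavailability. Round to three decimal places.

F = 0.614

Trapezoidal AUC_0→12.25 (oral solution):
  [0→0.25]: (0.00+34.41)/2 × 0.25 = 4.30125
  [0.25→6.25]: (34.41+8.45)/2 × 6 = 128.58
  [6.25→10.25]: (8.45+1.94)/2 × 4 = 20.78
  [10.25→12.25]: (1.94+0.93)/2 × 2 = 2.87
  Sum = 156.53125 mcg/mL·hr
F = (AUC_ev/D_ev)/(AUC_iv/D_iv) = (156.53125/15)/(170/10) = 10.4354/17 = 0.6138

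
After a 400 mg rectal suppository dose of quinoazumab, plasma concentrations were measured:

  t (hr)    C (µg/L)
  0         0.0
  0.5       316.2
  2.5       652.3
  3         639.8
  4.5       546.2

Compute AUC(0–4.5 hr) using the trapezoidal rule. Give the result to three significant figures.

Trapezoidal AUC_0→4.5:
  [0→0.5]: (0.0+316.2)/2 × 0.5 = 79.05
  [0.5→2.5]: (316.2+652.3)/2 × 2 = 968.5
  [2.5→3]: (652.3+639.8)/2 × 0.5 = 323.025
  [3→4.5]: (639.8+546.2)/2 × 1.5 = 889.5
  Sum = 2260.075 µg/L·hr

AUC = 2260 µg/L·hr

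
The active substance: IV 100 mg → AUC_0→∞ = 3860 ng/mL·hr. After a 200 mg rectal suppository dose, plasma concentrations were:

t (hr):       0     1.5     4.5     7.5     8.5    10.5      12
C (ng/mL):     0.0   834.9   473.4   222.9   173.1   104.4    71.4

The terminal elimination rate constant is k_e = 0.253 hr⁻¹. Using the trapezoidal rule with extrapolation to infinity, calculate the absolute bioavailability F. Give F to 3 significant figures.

Trapezoidal AUC_0→12 (rectal suppository):
  [0→1.5]: (0.0+834.9)/2 × 1.5 = 626.175
  [1.5→4.5]: (834.9+473.4)/2 × 3 = 1962.45
  [4.5→7.5]: (473.4+222.9)/2 × 3 = 1044.45
  [7.5→8.5]: (222.9+173.1)/2 × 1 = 198.0
  [8.5→10.5]: (173.1+104.4)/2 × 2 = 277.5
  [10.5→12]: (104.4+71.4)/2 × 1.5 = 131.85
  Sum = 4240.425 ng/mL·hr
Tail: C_last/k_e = 71.4/0.253 = 282.213
AUC_0→∞ (rectal suppository) = 4240.425 + 282.213 = 4522.638 ng/mL·hr
F = (AUC_ev/D_ev)/(AUC_iv/D_iv) = (4522.638/200)/(3860/100) = 22.61319/38.6 = 0.5858

F = 0.586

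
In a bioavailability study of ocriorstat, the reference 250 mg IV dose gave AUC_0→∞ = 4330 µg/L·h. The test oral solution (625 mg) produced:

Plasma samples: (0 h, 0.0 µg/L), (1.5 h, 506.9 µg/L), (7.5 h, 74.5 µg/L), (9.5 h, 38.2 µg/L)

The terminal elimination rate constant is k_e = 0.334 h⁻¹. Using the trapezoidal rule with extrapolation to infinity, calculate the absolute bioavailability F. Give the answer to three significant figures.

F = 0.217

Trapezoidal AUC_0→9.5 (oral solution):
  [0→1.5]: (0.0+506.9)/2 × 1.5 = 380.175
  [1.5→7.5]: (506.9+74.5)/2 × 6 = 1744.2
  [7.5→9.5]: (74.5+38.2)/2 × 2 = 112.7
  Sum = 2237.075 µg/L·h
Tail: C_last/k_e = 38.2/0.334 = 114.371
AUC_0→∞ (oral solution) = 2237.075 + 114.371 = 2351.446 µg/L·h
F = (AUC_ev/D_ev)/(AUC_iv/D_iv) = (2351.446/625)/(4330/250) = 3.7623136/17.32 = 0.2172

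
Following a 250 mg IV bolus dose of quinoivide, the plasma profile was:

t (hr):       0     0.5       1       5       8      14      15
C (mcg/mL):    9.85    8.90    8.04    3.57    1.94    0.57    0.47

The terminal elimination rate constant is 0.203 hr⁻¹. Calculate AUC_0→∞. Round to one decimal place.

Trapezoidal AUC_0→15:
  [0→0.5]: (9.85+8.90)/2 × 0.5 = 4.6875
  [0.5→1]: (8.90+8.04)/2 × 0.5 = 4.235
  [1→5]: (8.04+3.57)/2 × 4 = 23.22
  [5→8]: (3.57+1.94)/2 × 3 = 8.265
  [8→14]: (1.94+0.57)/2 × 6 = 7.53
  [14→15]: (0.57+0.47)/2 × 1 = 0.52
  Sum = 48.4575 mcg/mL·hr
Extrapolated tail: C_last / k_e = 0.47 / 0.203 = 2.315
AUC_0→∞ = 48.4575 + 2.315 = 50.7725 mcg/mL·hr

AUC = 50.8 mcg/mL·hr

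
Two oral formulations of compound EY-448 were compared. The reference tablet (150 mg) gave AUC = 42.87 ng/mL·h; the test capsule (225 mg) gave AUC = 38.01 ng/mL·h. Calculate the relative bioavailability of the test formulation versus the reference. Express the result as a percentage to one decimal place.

F_rel = (AUC_test/D_test) / (AUC_ref/D_ref)
      = (38.01/225) / (42.87/150)
      = 0.168933 / 0.2858 = 0.5911 = 59.11%

F_rel = 59.1%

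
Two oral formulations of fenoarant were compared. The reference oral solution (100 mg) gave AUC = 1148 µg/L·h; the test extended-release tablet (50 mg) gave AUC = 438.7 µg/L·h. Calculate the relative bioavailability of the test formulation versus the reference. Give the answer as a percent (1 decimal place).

F_rel = (AUC_test/D_test) / (AUC_ref/D_ref)
      = (438.7/50) / (1148/100)
      = 8.774 / 11.48 = 0.7643 = 76.43%

F_rel = 76.4%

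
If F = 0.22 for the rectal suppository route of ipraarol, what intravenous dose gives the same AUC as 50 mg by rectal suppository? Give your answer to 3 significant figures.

D_iv = 11.0 mg

Systemic exposure from an extravascular dose = F × D_ev, so the equivalent IV dose is F × D_ev.
D_iv = F × D_ev = 0.22 × 50 = 11 mg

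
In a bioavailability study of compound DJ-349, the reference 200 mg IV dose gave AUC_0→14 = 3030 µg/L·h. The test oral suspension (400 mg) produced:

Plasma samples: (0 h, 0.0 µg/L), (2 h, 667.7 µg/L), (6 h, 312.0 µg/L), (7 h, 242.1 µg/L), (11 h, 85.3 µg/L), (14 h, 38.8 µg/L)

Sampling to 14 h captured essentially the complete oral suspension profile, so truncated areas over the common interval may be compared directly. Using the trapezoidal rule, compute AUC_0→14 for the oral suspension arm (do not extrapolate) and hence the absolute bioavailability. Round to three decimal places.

F = 0.618

Trapezoidal AUC_0→14 (oral suspension):
  [0→2]: (0.0+667.7)/2 × 2 = 667.7
  [2→6]: (667.7+312.0)/2 × 4 = 1959.4
  [6→7]: (312.0+242.1)/2 × 1 = 277.05
  [7→11]: (242.1+85.3)/2 × 4 = 654.8
  [11→14]: (85.3+38.8)/2 × 3 = 186.15
  Sum = 3745.1 µg/L·h
F = (AUC_ev/D_ev)/(AUC_iv/D_iv) = (3745.1/400)/(3030/200) = 9.36275/15.15 = 0.6180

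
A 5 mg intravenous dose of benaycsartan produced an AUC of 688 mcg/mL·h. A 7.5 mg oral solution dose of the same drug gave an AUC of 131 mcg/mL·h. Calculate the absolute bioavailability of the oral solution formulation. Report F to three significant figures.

F = 0.127

F = (AUC_ev / D_ev) / (AUC_iv / D_iv)
  = (131/7.5) / (688/5)
  = 17.4667 / 137.6 = 0.1269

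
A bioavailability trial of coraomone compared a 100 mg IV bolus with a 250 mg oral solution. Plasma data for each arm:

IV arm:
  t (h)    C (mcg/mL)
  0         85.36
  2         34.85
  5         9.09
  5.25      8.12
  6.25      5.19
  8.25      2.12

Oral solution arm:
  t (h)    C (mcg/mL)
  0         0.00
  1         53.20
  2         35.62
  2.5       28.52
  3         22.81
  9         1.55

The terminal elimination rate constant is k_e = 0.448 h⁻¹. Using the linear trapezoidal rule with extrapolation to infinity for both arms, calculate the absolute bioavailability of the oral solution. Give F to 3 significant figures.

Trapezoidal AUC_0→8.25 (IV):
  [0→2]: (85.36+34.85)/2 × 2 = 120.21
  [2→5]: (34.85+9.09)/2 × 3 = 65.91
  [5→5.25]: (9.09+8.12)/2 × 0.25 = 2.15125
  [5.25→6.25]: (8.12+5.19)/2 × 1 = 6.655
  [6.25→8.25]: (5.19+2.12)/2 × 2 = 7.31
  Sum = 202.23625 mcg/mL·h
IV tail: 2.12/0.448 = 4.732; AUC_iv,0→∞ = 202.23625 + 4.732 = 206.96825 mcg/mL·h
Trapezoidal AUC_0→9 (oral solution):
  [0→1]: (0.00+53.20)/2 × 1 = 26.6
  [1→2]: (53.20+35.62)/2 × 1 = 44.41
  [2→2.5]: (35.62+28.52)/2 × 0.5 = 16.035
  [2.5→3]: (28.52+22.81)/2 × 0.5 = 12.8325
  [3→9]: (22.81+1.55)/2 × 6 = 73.08
  Sum = 172.9575 mcg/mL·h
oral solution tail: 1.55/0.448 = 3.460; AUC_ev,0→∞ = 172.9575 + 3.460 = 176.4175 mcg/mL·h
F = (AUC_ev/D_ev)/(AUC_iv/D_iv) = (176.4175/250)/(206.96825/100) = 0.70567/2.0696825 = 0.3410

F = 0.341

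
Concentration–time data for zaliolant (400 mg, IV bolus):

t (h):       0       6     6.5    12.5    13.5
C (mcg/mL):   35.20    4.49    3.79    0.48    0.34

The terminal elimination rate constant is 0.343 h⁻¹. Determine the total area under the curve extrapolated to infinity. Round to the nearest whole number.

Trapezoidal AUC_0→13.5:
  [0→6]: (35.20+4.49)/2 × 6 = 119.07
  [6→6.5]: (4.49+3.79)/2 × 0.5 = 2.07
  [6.5→12.5]: (3.79+0.48)/2 × 6 = 12.81
  [12.5→13.5]: (0.48+0.34)/2 × 1 = 0.41
  Sum = 134.36 mcg/mL·h
Extrapolated tail: C_last / k_e = 0.34 / 0.343 = 0.991
AUC_0→∞ = 134.36 + 0.991 = 135.351 mcg/mL·h

AUC = 135 mcg/mL·h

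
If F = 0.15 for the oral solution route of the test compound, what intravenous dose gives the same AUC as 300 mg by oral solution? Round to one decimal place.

Systemic exposure from an extravascular dose = F × D_ev, so the equivalent IV dose is F × D_ev.
D_iv = F × D_ev = 0.15 × 300 = 45 mg

D_iv = 45.0 mg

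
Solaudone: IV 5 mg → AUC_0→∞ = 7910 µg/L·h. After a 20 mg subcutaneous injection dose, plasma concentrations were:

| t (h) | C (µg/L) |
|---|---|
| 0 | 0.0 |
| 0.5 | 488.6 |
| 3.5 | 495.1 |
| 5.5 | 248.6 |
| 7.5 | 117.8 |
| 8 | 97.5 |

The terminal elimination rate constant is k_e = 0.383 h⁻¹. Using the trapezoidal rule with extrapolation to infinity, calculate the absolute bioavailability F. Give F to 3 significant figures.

F = 0.0953

Trapezoidal AUC_0→8 (subcutaneous injection):
  [0→0.5]: (0.0+488.6)/2 × 0.5 = 122.15
  [0.5→3.5]: (488.6+495.1)/2 × 3 = 1475.55
  [3.5→5.5]: (495.1+248.6)/2 × 2 = 743.7
  [5.5→7.5]: (248.6+117.8)/2 × 2 = 366.4
  [7.5→8]: (117.8+97.5)/2 × 0.5 = 53.825
  Sum = 2761.625 µg/L·h
Tail: C_last/k_e = 97.5/0.383 = 254.569
AUC_0→∞ (subcutaneous injection) = 2761.625 + 254.569 = 3016.194 µg/L·h
F = (AUC_ev/D_ev)/(AUC_iv/D_iv) = (3016.194/20)/(7910/5) = 150.8097/1582 = 0.0953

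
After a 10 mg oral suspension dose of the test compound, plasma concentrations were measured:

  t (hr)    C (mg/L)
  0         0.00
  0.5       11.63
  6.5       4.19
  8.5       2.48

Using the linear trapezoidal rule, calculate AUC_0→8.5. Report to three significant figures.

AUC = 57.0 mg/L·hr

Trapezoidal AUC_0→8.5:
  [0→0.5]: (0.00+11.63)/2 × 0.5 = 2.9075
  [0.5→6.5]: (11.63+4.19)/2 × 6 = 47.46
  [6.5→8.5]: (4.19+2.48)/2 × 2 = 6.67
  Sum = 57.0375 mg/L·hr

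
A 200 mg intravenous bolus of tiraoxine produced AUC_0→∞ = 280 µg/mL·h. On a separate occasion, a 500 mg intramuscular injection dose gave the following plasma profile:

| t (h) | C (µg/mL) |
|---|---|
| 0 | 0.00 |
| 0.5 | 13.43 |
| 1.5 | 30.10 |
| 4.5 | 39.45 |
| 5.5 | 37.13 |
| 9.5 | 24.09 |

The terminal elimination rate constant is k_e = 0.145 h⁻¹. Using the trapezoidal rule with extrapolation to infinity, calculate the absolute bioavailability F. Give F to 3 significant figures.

Trapezoidal AUC_0→9.5 (intramuscular injection):
  [0→0.5]: (0.00+13.43)/2 × 0.5 = 3.3575
  [0.5→1.5]: (13.43+30.10)/2 × 1 = 21.765
  [1.5→4.5]: (30.10+39.45)/2 × 3 = 104.325
  [4.5→5.5]: (39.45+37.13)/2 × 1 = 38.29
  [5.5→9.5]: (37.13+24.09)/2 × 4 = 122.44
  Sum = 290.1775 µg/mL·h
Tail: C_last/k_e = 24.09/0.145 = 166.138
AUC_0→∞ (intramuscular injection) = 290.1775 + 166.138 = 456.3155 µg/mL·h
F = (AUC_ev/D_ev)/(AUC_iv/D_iv) = (456.3155/500)/(280/200) = 0.912631/1.4 = 0.6519

F = 0.652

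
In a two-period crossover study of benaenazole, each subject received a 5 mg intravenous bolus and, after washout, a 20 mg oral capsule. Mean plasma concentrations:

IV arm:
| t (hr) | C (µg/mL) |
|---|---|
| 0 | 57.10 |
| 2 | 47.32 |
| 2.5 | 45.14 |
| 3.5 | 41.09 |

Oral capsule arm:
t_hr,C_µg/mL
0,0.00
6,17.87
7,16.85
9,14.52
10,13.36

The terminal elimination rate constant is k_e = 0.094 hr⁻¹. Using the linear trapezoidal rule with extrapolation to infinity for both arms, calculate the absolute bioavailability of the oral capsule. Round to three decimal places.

Trapezoidal AUC_0→3.5 (IV):
  [0→2]: (57.10+47.32)/2 × 2 = 104.42
  [2→2.5]: (47.32+45.14)/2 × 0.5 = 23.115
  [2.5→3.5]: (45.14+41.09)/2 × 1 = 43.115
  Sum = 170.65 µg/mL·hr
IV tail: 41.09/0.094 = 437.128; AUC_iv,0→∞ = 170.65 + 437.128 = 607.778 µg/mL·hr
Trapezoidal AUC_0→10 (oral capsule):
  [0→6]: (0.00+17.87)/2 × 6 = 53.61
  [6→7]: (17.87+16.85)/2 × 1 = 17.36
  [7→9]: (16.85+14.52)/2 × 2 = 31.37
  [9→10]: (14.52+13.36)/2 × 1 = 13.94
  Sum = 116.28 µg/mL·hr
oral capsule tail: 13.36/0.094 = 142.128; AUC_ev,0→∞ = 116.28 + 142.128 = 258.408 µg/mL·hr
F = (AUC_ev/D_ev)/(AUC_iv/D_iv) = (258.408/20)/(607.778/5) = 12.9204/121.5556 = 0.1063

F = 0.106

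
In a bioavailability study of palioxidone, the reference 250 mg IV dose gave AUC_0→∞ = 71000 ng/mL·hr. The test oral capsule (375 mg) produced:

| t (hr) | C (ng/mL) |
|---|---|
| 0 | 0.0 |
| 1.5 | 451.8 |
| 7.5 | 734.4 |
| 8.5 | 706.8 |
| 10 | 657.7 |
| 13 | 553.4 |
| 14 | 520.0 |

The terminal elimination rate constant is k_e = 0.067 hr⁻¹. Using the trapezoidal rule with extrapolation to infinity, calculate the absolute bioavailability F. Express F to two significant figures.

F = 0.15

Trapezoidal AUC_0→14 (oral capsule):
  [0→1.5]: (0.0+451.8)/2 × 1.5 = 338.85
  [1.5→7.5]: (451.8+734.4)/2 × 6 = 3558.6
  [7.5→8.5]: (734.4+706.8)/2 × 1 = 720.6
  [8.5→10]: (706.8+657.7)/2 × 1.5 = 1023.375
  [10→13]: (657.7+553.4)/2 × 3 = 1816.65
  [13→14]: (553.4+520.0)/2 × 1 = 536.7
  Sum = 7994.775 ng/mL·hr
Tail: C_last/k_e = 520.0/0.067 = 7761.194
AUC_0→∞ (oral capsule) = 7994.775 + 7761.194 = 15755.969 ng/mL·hr
F = (AUC_ev/D_ev)/(AUC_iv/D_iv) = (15755.969/375)/(71000/250) = 42.0159/284 = 0.1479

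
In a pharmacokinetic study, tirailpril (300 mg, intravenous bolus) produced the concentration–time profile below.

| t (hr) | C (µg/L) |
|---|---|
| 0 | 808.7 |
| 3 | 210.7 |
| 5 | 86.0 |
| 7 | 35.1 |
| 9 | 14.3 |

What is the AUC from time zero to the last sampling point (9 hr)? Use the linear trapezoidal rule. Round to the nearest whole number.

AUC = 1996 µg/L·hr

Trapezoidal AUC_0→9:
  [0→3]: (808.7+210.7)/2 × 3 = 1529.1
  [3→5]: (210.7+86.0)/2 × 2 = 296.7
  [5→7]: (86.0+35.1)/2 × 2 = 121.1
  [7→9]: (35.1+14.3)/2 × 2 = 49.4
  Sum = 1996.3 µg/L·hr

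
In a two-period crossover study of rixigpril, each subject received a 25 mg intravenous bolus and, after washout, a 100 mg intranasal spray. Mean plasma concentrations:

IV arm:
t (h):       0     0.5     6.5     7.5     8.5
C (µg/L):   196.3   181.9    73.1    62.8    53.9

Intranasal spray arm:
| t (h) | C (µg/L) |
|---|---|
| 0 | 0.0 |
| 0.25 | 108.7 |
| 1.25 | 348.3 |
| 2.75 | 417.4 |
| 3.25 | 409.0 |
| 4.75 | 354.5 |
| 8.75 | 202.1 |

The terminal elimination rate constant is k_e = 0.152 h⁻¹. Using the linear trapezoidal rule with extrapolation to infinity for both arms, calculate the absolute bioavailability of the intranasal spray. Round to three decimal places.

Trapezoidal AUC_0→8.5 (IV):
  [0→0.5]: (196.3+181.9)/2 × 0.5 = 94.55
  [0.5→6.5]: (181.9+73.1)/2 × 6 = 765.0
  [6.5→7.5]: (73.1+62.8)/2 × 1 = 67.95
  [7.5→8.5]: (62.8+53.9)/2 × 1 = 58.35
  Sum = 985.85 µg/L·h
IV tail: 53.9/0.152 = 354.605; AUC_iv,0→∞ = 985.85 + 354.605 = 1340.455 µg/L·h
Trapezoidal AUC_0→8.75 (intranasal spray):
  [0→0.25]: (0.0+108.7)/2 × 0.25 = 13.5875
  [0.25→1.25]: (108.7+348.3)/2 × 1 = 228.5
  [1.25→2.75]: (348.3+417.4)/2 × 1.5 = 574.275
  [2.75→3.25]: (417.4+409.0)/2 × 0.5 = 206.6
  [3.25→4.75]: (409.0+354.5)/2 × 1.5 = 572.625
  [4.75→8.75]: (354.5+202.1)/2 × 4 = 1113.2
  Sum = 2708.7875 µg/L·h
intranasal spray tail: 202.1/0.152 = 1329.605; AUC_ev,0→∞ = 2708.7875 + 1329.605 = 4038.3925 µg/L·h
F = (AUC_ev/D_ev)/(AUC_iv/D_iv) = (4038.3925/100)/(1340.455/25) = 40.383925/53.6182 = 0.7532

F = 0.753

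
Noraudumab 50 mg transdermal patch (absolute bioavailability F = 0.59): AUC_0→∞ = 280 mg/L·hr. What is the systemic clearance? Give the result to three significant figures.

CL = F × Dose / AUC_0→∞
   = 0.59 × 50 / 280 = 0.105357 L/hr

CL = 0.105 L/hr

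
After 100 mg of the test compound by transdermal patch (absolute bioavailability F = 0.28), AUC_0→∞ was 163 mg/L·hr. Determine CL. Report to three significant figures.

CL = 0.172 L/hr

CL = F × Dose / AUC_0→∞
   = 0.28 × 100 / 163 = 0.171779 L/hr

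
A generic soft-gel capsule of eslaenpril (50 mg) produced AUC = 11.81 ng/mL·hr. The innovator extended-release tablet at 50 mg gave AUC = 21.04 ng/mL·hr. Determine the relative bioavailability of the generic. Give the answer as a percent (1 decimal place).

F_rel = (AUC_test/D_test) / (AUC_ref/D_ref)
      = (11.81/50) / (21.04/50)
      = 0.2362 / 0.4208 = 0.5613 = 56.13%

F_rel = 56.1%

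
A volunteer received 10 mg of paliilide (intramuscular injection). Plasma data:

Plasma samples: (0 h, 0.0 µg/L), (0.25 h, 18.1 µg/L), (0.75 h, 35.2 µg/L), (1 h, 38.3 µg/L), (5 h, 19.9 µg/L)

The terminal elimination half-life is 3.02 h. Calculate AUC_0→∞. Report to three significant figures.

Trapezoidal AUC_0→5:
  [0→0.25]: (0.0+18.1)/2 × 0.25 = 2.2625
  [0.25→0.75]: (18.1+35.2)/2 × 0.5 = 13.325
  [0.75→1]: (35.2+38.3)/2 × 0.25 = 9.1875
  [1→5]: (38.3+19.9)/2 × 4 = 116.4
  Sum = 141.175 µg/L·h
k_e = ln2 / t½ = 0.693147 / 3.02 = 0.2295 h^-1
Extrapolated tail: C_last / k_e = 19.9 / 0.2295 = 86.710
AUC_0→∞ = 141.175 + 86.710 = 227.885 µg/L·h

AUC = 228 µg/L·h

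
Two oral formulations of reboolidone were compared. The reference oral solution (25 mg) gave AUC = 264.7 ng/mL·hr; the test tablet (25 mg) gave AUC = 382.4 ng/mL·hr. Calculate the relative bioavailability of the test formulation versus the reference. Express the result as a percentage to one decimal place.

F_rel = 144.5%

F_rel = (AUC_test/D_test) / (AUC_ref/D_ref)
      = (382.4/25) / (264.7/25)
      = 15.296 / 10.588 = 1.4447 = 144.47%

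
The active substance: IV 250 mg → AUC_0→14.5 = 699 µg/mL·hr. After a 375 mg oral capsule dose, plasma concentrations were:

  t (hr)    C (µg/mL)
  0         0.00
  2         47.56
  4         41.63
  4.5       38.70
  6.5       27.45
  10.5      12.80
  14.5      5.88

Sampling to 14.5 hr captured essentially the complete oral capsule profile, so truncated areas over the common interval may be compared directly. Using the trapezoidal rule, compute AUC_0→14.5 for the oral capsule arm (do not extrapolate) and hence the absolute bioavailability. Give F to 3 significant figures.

Trapezoidal AUC_0→14.5 (oral capsule):
  [0→2]: (0.00+47.56)/2 × 2 = 47.56
  [2→4]: (47.56+41.63)/2 × 2 = 89.19
  [4→4.5]: (41.63+38.70)/2 × 0.5 = 20.0825
  [4.5→6.5]: (38.70+27.45)/2 × 2 = 66.15
  [6.5→10.5]: (27.45+12.80)/2 × 4 = 80.5
  [10.5→14.5]: (12.80+5.88)/2 × 4 = 37.36
  Sum = 340.8425 µg/mL·hr
F = (AUC_ev/D_ev)/(AUC_iv/D_iv) = (340.8425/375)/(699/250) = 0.908913/2.796 = 0.3251

F = 0.325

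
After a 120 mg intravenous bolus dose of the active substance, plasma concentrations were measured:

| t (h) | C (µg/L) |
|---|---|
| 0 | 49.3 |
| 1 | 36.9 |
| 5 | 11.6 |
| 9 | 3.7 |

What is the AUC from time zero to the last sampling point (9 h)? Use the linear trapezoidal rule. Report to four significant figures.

AUC = 170.7 µg/L·h

Trapezoidal AUC_0→9:
  [0→1]: (49.3+36.9)/2 × 1 = 43.1
  [1→5]: (36.9+11.6)/2 × 4 = 97.0
  [5→9]: (11.6+3.7)/2 × 4 = 30.6
  Sum = 170.7 µg/L·h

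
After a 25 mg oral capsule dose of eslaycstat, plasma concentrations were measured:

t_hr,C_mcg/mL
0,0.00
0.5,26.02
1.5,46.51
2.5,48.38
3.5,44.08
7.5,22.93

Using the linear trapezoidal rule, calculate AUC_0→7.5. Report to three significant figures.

AUC = 270 mcg/mL·hr

Trapezoidal AUC_0→7.5:
  [0→0.5]: (0.00+26.02)/2 × 0.5 = 6.505
  [0.5→1.5]: (26.02+46.51)/2 × 1 = 36.265
  [1.5→2.5]: (46.51+48.38)/2 × 1 = 47.445
  [2.5→3.5]: (48.38+44.08)/2 × 1 = 46.23
  [3.5→7.5]: (44.08+22.93)/2 × 4 = 134.02
  Sum = 270.465 mcg/mL·hr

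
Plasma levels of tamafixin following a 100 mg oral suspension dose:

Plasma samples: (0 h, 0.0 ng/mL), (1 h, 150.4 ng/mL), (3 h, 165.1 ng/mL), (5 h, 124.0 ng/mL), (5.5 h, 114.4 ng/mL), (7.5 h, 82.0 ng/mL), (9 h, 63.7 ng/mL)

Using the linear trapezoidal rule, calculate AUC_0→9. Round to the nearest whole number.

Trapezoidal AUC_0→9:
  [0→1]: (0.0+150.4)/2 × 1 = 75.2
  [1→3]: (150.4+165.1)/2 × 2 = 315.5
  [3→5]: (165.1+124.0)/2 × 2 = 289.1
  [5→5.5]: (124.0+114.4)/2 × 0.5 = 59.6
  [5.5→7.5]: (114.4+82.0)/2 × 2 = 196.4
  [7.5→9]: (82.0+63.7)/2 × 1.5 = 109.275
  Sum = 1045.075 ng/mL·h

AUC = 1045 ng/mL·h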